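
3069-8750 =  - 5681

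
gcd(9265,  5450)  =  545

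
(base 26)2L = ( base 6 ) 201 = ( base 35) 23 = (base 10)73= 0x49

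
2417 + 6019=8436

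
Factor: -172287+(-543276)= - 715563 = - 3^2 * 43^3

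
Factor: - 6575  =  -5^2*263^1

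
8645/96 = 8645/96  =  90.05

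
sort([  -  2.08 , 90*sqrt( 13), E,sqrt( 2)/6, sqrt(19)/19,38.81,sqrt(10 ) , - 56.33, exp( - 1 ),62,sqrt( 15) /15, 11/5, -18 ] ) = [ - 56.33, - 18, - 2.08, sqrt (19 )/19,sqrt(2)/6,sqrt( 15)/15, exp(- 1), 11/5, E,sqrt (10 ),38.81, 62,90*sqrt(13) ] 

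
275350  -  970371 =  - 695021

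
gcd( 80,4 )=4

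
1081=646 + 435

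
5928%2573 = 782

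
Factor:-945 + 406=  - 539 = -7^2 * 11^1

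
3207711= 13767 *233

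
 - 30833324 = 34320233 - 65153557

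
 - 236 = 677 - 913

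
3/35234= 3/35234 = 0.00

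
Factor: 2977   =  13^1*229^1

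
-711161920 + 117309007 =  - 593852913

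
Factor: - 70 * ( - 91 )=2^1 *5^1*7^2 * 13^1= 6370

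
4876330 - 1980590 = 2895740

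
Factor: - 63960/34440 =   -  7^(-1) * 13^1=- 13/7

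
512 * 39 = 19968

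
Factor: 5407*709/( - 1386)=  - 2^(  -  1)*3^(  -  2)*7^( - 1 )*11^( - 1 )*709^1*5407^1 = - 3833563/1386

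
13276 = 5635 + 7641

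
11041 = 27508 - 16467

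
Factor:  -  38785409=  - 13^1*2983493^1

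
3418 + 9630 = 13048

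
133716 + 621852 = 755568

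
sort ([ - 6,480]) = [ - 6, 480]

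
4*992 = 3968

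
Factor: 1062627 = 3^1*354209^1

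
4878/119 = 4878/119 = 40.99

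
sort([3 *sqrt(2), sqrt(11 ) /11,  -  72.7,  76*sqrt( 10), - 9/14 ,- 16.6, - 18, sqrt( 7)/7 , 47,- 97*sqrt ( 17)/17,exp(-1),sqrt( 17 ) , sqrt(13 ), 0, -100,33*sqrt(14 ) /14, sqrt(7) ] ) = [ - 100,  -  72.7, - 97 * sqrt( 17)/17, - 18, - 16.6, - 9/14, 0, sqrt ( 11)/11, exp (- 1),sqrt(7)/7,sqrt( 7), sqrt( 13 ), sqrt( 17),3*sqrt( 2 ),33*sqrt(14)/14 , 47,76 * sqrt ( 10) ] 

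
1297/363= 3 + 208/363 = 3.57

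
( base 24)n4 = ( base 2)1000101100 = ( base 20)17g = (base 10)556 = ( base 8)1054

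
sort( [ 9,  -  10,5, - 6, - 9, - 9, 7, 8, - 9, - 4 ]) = [ - 10, - 9, - 9, - 9, - 6, - 4, 5,7,8,9]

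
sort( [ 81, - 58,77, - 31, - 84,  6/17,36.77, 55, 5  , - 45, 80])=[ - 84 , - 58,  -  45, - 31,6/17, 5,  36.77 , 55,  77,80, 81 ] 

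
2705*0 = 0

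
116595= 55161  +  61434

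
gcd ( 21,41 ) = 1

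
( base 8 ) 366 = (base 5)1441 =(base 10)246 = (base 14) 138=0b11110110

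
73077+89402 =162479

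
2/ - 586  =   - 1/293 = - 0.00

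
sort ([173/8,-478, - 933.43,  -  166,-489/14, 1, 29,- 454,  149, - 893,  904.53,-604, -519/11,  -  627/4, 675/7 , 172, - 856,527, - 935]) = [-935,  -  933.43, - 893, - 856,  -  604,  -  478,  -  454, - 166,  -  627/4, - 519/11,  -  489/14,1, 173/8,29, 675/7,149,172 , 527, 904.53]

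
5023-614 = 4409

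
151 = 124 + 27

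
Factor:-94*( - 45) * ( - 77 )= - 2^1*3^2*5^1*7^1*11^1*47^1 = - 325710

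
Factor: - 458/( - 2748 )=1/6 =2^( -1)*3^(-1)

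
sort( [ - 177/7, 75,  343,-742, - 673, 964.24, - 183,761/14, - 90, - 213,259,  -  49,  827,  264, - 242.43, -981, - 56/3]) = [ - 981, - 742,-673, - 242.43, - 213, - 183,  -  90, - 49, - 177/7, - 56/3,761/14,75, 259, 264, 343,827, 964.24 ]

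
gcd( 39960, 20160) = 360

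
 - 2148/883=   -  3 + 501/883 = - 2.43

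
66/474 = 11/79= 0.14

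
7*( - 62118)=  - 434826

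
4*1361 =5444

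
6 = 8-2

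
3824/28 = 136 + 4/7 = 136.57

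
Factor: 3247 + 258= 3505 = 5^1 * 701^1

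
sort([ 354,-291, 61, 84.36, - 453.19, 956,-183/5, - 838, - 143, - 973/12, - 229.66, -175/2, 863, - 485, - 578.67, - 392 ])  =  [ - 838 , - 578.67, - 485, - 453.19, - 392, - 291, - 229.66  ,-143, - 175/2, - 973/12, - 183/5, 61, 84.36, 354,863,  956 ]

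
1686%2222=1686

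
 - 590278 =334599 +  - 924877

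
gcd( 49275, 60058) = 1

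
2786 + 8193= 10979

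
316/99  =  316/99 = 3.19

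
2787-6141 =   -  3354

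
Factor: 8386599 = 3^1 * 13^1 * 359^1* 599^1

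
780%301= 178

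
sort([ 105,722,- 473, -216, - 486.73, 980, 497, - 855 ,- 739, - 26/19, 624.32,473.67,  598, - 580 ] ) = [ - 855, - 739, - 580,- 486.73,- 473, - 216, - 26/19, 105,  473.67, 497,598,624.32, 722 , 980]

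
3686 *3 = 11058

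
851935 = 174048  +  677887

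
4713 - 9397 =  - 4684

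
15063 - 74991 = -59928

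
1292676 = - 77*(  -  16788)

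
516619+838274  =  1354893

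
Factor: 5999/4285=7/5 =5^ ( - 1 )*7^1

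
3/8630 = 3/8630  =  0.00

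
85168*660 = 56210880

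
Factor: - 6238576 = - 2^4*389911^1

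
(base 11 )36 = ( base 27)1C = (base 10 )39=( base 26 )1D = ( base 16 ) 27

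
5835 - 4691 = 1144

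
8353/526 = 15 + 463/526= 15.88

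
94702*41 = 3882782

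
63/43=1  +  20/43= 1.47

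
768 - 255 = 513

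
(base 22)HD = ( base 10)387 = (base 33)bo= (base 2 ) 110000011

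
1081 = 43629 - 42548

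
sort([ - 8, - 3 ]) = [  -  8, - 3 ] 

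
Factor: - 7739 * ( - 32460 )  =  251207940 =2^2* 3^1*5^1*  71^1* 109^1 *541^1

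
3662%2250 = 1412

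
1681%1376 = 305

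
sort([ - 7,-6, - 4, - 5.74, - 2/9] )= [ - 7, - 6, - 5.74,-4,-2/9]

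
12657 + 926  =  13583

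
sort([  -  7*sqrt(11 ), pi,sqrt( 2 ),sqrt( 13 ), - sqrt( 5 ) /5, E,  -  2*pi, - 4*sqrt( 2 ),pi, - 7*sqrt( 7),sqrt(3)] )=[ - 7*sqrt( 11 ), - 7*sqrt( 7 ) , - 2* pi, - 4*sqrt( 2 ),  -  sqrt(5) /5, sqrt( 2),sqrt(3 ),E , pi,pi,  sqrt (13)]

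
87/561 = 29/187=0.16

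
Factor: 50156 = 2^2*12539^1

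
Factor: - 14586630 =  - 2^1*3^1*5^1*486221^1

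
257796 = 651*396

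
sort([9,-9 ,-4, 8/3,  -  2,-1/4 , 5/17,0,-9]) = [-9,- 9, - 4, - 2,- 1/4,0,5/17,8/3,9 ] 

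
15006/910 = 16+223/455=16.49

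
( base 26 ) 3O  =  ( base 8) 146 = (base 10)102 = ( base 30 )3C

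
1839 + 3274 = 5113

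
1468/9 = 163 + 1/9  =  163.11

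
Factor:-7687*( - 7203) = 55369461 =3^1 * 7^4*7687^1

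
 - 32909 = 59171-92080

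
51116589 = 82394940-31278351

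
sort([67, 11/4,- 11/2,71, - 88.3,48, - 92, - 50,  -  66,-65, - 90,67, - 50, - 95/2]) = [ - 92, - 90, - 88.3, - 66,-65, - 50, - 50, - 95/2, - 11/2 , 11/4,48,67,67,71 ] 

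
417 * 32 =13344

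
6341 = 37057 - 30716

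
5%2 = 1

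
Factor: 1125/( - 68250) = - 3/182 = - 2^( - 1)*3^1*7^( - 1)*13^( - 1)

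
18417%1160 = 1017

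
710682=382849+327833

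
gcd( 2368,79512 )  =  8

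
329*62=20398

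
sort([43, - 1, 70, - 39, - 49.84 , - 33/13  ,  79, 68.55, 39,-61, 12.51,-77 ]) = [ - 77, - 61, - 49.84, - 39 , - 33/13 , - 1, 12.51, 39, 43 , 68.55,70 , 79] 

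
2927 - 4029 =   -  1102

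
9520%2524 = 1948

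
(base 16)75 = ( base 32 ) 3L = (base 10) 117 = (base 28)45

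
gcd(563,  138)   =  1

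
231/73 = 231/73  =  3.16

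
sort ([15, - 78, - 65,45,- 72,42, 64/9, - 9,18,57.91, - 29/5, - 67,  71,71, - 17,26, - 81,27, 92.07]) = [ - 81, - 78  , - 72,-67, - 65, - 17,-9, - 29/5 , 64/9,15, 18,  26,27, 42,45,57.91,71,71, 92.07 ] 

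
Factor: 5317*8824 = 2^3*13^1*409^1 * 1103^1= 46917208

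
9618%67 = 37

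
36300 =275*132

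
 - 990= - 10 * 99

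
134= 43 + 91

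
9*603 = 5427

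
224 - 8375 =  - 8151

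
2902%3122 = 2902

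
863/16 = 53 + 15/16 = 53.94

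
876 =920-44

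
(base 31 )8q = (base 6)1134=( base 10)274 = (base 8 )422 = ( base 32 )8i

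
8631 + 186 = 8817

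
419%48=35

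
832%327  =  178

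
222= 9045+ - 8823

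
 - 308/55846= - 22/3989 = - 0.01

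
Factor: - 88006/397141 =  - 158/713 = - 2^1 * 23^( - 1)*31^( - 1) * 79^1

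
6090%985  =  180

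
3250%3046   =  204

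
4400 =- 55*( - 80)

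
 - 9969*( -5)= 49845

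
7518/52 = 144 + 15/26 = 144.58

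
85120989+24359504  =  109480493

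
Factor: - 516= - 2^2* 3^1*43^1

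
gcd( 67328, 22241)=1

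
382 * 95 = 36290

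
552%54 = 12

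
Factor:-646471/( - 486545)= 5^(-1)*7^1*31^ (- 1)*43^( - 1) * 73^( - 1) * 92353^1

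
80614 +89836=170450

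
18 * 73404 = 1321272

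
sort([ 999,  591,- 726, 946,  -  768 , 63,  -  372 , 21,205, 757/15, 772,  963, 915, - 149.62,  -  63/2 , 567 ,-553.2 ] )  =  [-768,-726,- 553.2, - 372,-149.62,-63/2 , 21, 757/15, 63,205 , 567,  591 , 772, 915, 946,963,999 ]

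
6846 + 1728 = 8574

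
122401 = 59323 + 63078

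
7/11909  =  7/11909 = 0.00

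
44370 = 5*8874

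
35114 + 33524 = 68638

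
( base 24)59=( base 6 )333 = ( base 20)69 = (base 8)201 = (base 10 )129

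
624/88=7+1/11 = 7.09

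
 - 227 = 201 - 428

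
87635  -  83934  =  3701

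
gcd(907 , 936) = 1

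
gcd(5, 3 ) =1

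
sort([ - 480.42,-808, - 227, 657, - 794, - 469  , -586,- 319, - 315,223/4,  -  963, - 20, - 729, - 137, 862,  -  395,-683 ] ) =[ - 963  , - 808 , - 794, - 729, - 683  , -586, - 480.42, - 469, - 395, - 319, - 315, - 227, - 137, - 20,  223/4, 657, 862 ] 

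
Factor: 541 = 541^1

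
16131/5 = 16131/5 = 3226.20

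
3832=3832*1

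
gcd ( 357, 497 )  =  7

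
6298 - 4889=1409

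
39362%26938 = 12424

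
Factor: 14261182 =2^1*13^1*89^1 * 6163^1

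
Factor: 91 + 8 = 99 = 3^2*11^1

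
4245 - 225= 4020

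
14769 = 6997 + 7772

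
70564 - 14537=56027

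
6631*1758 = 11657298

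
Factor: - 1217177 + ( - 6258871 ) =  - 7476048=- 2^4*3^2*193^1 * 269^1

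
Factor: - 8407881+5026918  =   - 79^1*42797^1 = - 3380963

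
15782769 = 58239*271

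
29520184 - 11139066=18381118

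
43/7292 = 43/7292 = 0.01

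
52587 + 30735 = 83322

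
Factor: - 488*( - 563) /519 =274744/519= 2^3*3^ ( - 1 )*61^1*173^( - 1 )*563^1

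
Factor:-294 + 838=2^5*17^1  =  544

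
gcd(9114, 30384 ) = 6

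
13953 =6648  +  7305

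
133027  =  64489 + 68538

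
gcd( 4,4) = 4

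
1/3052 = 1/3052 = 0.00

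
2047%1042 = 1005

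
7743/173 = 44+ 131/173 = 44.76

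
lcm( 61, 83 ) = 5063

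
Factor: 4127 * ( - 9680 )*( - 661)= 26406526960  =  2^4*5^1*11^2*661^1*4127^1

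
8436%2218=1782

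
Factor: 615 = 3^1*5^1*41^1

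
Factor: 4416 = 2^6  *3^1*23^1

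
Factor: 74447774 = 2^1 * 37^1 * 521^1*1931^1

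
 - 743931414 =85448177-829379591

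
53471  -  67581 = -14110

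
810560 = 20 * 40528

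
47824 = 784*61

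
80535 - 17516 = 63019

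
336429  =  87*3867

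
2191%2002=189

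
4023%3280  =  743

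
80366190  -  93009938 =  - 12643748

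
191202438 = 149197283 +42005155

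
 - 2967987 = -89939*33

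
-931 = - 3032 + 2101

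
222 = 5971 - 5749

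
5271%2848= 2423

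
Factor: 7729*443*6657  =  22793215179=3^1*7^1*59^1 *131^1*317^1*443^1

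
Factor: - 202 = -2^1*101^1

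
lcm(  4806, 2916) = 259524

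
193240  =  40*4831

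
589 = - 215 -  - 804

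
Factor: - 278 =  - 2^1*139^1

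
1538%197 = 159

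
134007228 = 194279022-60271794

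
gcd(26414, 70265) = 47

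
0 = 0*522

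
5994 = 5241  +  753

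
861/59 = 861/59 = 14.59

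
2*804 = 1608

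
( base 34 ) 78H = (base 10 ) 8381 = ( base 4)2002331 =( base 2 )10000010111101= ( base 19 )1442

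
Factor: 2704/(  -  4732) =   -  4/7 = - 2^2 * 7^(-1 )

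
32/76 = 8/19  =  0.42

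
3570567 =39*91553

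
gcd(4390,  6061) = 1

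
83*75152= 6237616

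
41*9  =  369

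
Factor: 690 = 2^1*3^1*5^1* 23^1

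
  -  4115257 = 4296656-8411913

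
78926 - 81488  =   - 2562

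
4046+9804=13850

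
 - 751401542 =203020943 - 954422485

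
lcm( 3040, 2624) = 249280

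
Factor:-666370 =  - 2^1*5^1*37^1*1801^1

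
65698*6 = 394188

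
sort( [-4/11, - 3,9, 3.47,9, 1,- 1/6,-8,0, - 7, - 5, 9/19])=[ - 8,  -  7,  -  5, - 3, - 4/11,-1/6,  0,9/19,1, 3.47, 9,9 ]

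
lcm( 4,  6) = 12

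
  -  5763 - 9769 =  - 15532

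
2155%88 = 43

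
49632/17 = 2919 + 9/17= 2919.53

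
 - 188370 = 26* ( - 7245)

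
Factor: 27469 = 13^1*2113^1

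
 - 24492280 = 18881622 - 43373902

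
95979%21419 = 10303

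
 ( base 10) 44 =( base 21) 22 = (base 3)1122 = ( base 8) 54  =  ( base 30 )1e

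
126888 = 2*63444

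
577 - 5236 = -4659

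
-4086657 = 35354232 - 39440889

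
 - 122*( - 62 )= 7564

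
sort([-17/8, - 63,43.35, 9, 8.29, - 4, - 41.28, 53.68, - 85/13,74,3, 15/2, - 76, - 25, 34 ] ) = [  -  76, - 63, - 41.28, - 25, - 85/13, - 4,-17/8, 3,15/2 , 8.29,9,34,43.35, 53.68,74 ]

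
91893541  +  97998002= 189891543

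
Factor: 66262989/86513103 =3^( - 4 )*13^1*73^(-1) * 239^1*  4877^(-1)*7109^1= 22087663/28837701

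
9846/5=9846/5 = 1969.20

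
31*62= 1922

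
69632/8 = 8704=8704.00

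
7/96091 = 7/96091 = 0.00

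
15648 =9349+6299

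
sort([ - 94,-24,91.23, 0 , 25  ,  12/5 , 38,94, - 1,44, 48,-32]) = [- 94 ,  -  32, - 24 , - 1,0,12/5, 25, 38,44,48, 91.23, 94]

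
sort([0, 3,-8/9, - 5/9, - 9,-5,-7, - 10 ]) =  [ - 10,  -  9, - 7, - 5, -8/9,  -  5/9 , 0,3 ]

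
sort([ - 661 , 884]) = [ - 661,884]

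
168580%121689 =46891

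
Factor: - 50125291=-50125291^1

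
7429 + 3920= 11349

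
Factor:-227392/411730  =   - 544/985 = - 2^5*5^( - 1) *17^1*197^(-1)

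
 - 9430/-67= 9430/67 =140.75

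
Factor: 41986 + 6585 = 48571=   48571^1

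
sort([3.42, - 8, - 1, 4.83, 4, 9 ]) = [ - 8, - 1,  3.42 , 4,  4.83 , 9 ] 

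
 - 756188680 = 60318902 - 816507582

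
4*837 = 3348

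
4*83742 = 334968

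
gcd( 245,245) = 245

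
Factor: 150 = 2^1*3^1*5^2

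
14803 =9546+5257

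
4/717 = 4/717 = 0.01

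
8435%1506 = 905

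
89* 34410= 3062490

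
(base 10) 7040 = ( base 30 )7OK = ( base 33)6fb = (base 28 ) 8rc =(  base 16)1b80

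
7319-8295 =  - 976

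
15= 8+7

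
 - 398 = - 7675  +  7277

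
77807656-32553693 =45253963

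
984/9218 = 492/4609 = 0.11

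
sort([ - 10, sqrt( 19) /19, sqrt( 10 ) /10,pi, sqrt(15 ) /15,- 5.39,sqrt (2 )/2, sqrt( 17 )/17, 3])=[ - 10,  -  5.39, sqrt(19 ) /19, sqrt(17 )/17, sqrt (15)/15, sqrt( 10) /10,sqrt (2 )/2, 3,pi ] 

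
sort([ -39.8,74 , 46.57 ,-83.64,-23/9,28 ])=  [ - 83.64, - 39.8 , - 23/9,  28,46.57,74]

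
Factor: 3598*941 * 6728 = 2^4*7^1*29^2*257^1 *941^1 = 22779110704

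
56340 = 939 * 60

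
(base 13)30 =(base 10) 39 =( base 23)1g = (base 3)1110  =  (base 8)47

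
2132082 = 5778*369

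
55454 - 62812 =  - 7358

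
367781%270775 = 97006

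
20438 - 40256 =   -  19818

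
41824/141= 41824/141 = 296.62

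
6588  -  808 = 5780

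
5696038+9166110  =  14862148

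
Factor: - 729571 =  - 729571^1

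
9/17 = 9/17= 0.53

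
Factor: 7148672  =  2^7*55849^1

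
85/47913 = 85/47913= 0.00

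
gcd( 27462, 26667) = 3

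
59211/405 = 731/5   =  146.20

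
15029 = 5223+9806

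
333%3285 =333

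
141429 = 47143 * 3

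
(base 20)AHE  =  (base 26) 6BC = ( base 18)D7G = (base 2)1000100000010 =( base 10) 4354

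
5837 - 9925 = - 4088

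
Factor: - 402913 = - 7^1 * 57559^1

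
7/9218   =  7/9218 = 0.00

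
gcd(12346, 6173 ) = 6173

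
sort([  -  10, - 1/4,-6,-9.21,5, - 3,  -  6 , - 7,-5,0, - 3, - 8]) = [-10, - 9.21 , - 8, - 7,  -  6,-6,  -  5, - 3, - 3,-1/4,0,5 ] 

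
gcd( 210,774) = 6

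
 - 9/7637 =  - 1 + 7628/7637=- 0.00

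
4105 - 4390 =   -  285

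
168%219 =168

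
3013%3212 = 3013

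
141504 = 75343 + 66161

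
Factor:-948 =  - 2^2 *3^1*79^1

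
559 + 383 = 942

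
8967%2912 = 231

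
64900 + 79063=143963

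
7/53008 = 7/53008 = 0.00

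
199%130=69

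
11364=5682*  2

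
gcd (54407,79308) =1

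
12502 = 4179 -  - 8323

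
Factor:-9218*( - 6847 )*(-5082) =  -2^2* 3^1*7^1*11^3*41^1 * 167^1*419^1= - 320753712972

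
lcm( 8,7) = 56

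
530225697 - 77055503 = 453170194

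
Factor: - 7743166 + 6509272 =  - 2^1*3^1 * 17^1*  12097^1 = - 1233894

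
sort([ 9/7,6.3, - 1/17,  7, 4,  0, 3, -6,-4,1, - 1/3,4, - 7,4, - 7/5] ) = [ - 7, - 6,-4, - 7/5, - 1/3, - 1/17,0,1, 9/7,3,  4,4,4,  6.3,7]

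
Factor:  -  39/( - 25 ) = 3^1*5^( - 2 )*13^1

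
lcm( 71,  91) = 6461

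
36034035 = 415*86829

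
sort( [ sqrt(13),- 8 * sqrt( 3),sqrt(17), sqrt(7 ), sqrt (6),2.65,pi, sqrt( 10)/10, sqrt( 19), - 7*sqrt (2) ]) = [ - 8 * sqrt(  3 ), - 7 * sqrt(2), sqrt( 10) /10, sqrt(6 ) , sqrt ( 7),2.65, pi, sqrt( 13 ),sqrt( 17),sqrt( 19 ) ]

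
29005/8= 29005/8  =  3625.62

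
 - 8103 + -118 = - 8221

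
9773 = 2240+7533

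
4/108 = 1/27 = 0.04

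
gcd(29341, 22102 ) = 1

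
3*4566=13698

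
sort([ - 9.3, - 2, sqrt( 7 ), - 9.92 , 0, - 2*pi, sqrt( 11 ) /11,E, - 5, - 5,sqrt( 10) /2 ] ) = [ -9.92 , - 9.3, - 2*pi, - 5,-5, - 2, 0  ,  sqrt( 11) /11, sqrt ( 10) /2,sqrt( 7 ), E]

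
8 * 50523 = 404184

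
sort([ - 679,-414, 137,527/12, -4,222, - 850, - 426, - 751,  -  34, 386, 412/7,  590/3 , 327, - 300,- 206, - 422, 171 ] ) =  [  -  850, - 751,-679 , - 426, - 422, - 414, - 300, - 206 , - 34,  -  4, 527/12, 412/7,137, 171, 590/3 , 222, 327, 386 ]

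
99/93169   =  99/93169 = 0.00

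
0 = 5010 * 0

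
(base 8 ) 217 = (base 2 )10001111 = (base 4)2033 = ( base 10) 143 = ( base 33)4B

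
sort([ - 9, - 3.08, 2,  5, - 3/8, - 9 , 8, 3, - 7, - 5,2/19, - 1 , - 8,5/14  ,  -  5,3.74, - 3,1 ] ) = [ - 9,-9, - 8, - 7,-5, - 5,-3.08, - 3, - 1, -3/8,2/19, 5/14,1, 2,3,  3.74,5,8 ] 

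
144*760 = 109440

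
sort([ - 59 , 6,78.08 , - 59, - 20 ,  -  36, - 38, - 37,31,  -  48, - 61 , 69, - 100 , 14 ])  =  [ - 100,  -  61, - 59,-59,-48, - 38, - 37, - 36, - 20,6,14, 31,69, 78.08]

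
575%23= 0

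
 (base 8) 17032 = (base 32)7GQ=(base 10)7706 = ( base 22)FK6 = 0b1111000011010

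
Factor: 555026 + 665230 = 1220256 =2^5*3^2*19^1*223^1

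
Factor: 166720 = 2^6*5^1*521^1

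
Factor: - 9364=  - 2^2 * 2341^1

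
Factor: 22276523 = 313^1*71171^1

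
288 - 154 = 134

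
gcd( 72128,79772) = 196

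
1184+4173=5357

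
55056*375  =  20646000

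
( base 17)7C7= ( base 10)2234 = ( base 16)8ba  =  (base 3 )10001202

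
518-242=276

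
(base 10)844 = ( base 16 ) 34c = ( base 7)2314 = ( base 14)444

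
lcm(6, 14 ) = 42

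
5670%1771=357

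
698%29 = 2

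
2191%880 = 431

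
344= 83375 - 83031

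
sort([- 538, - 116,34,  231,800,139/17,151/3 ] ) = [ - 538, - 116, 139/17,34,151/3,  231,800]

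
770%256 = 2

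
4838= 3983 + 855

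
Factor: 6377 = 7^1 * 911^1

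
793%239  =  76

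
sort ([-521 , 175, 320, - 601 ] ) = [ - 601,  -  521, 175, 320 ] 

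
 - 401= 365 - 766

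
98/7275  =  98/7275 = 0.01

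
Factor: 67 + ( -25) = 42  =  2^1*3^1*7^1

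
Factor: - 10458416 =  - 2^4*653651^1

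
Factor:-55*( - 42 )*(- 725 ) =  -1674750 =- 2^1*3^1*5^3*7^1*11^1*29^1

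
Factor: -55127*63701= -3511645027  =  -11^1*5791^1*55127^1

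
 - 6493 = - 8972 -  - 2479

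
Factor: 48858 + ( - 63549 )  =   - 14691 = -3^1*59^1*83^1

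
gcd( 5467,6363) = 7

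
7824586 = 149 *52514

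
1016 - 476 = 540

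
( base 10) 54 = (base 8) 66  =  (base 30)1O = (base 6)130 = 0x36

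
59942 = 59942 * 1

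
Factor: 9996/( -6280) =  - 2^ ( - 1)*3^1*5^( - 1)*7^2*17^1*157^( - 1)  =  - 2499/1570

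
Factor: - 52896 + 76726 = 23830   =  2^1*5^1*2383^1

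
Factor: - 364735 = -5^1*7^1*17^1*613^1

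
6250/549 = 6250/549 = 11.38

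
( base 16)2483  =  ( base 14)3599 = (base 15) 2b82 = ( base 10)9347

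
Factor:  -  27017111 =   -  11^1*23^1*106787^1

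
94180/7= 13454 + 2/7 =13454.29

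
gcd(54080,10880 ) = 320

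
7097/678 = 10 + 317/678 = 10.47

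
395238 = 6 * 65873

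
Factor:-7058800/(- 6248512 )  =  441175/390532 = 2^( - 2)*5^2*7^1*89^( - 1) * 1097^( - 1 )*2521^1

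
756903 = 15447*49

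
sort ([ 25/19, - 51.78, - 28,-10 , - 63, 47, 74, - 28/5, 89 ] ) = [-63, - 51.78,-28, - 10, - 28/5,25/19,47,74, 89] 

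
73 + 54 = 127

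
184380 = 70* 2634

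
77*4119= 317163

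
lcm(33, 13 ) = 429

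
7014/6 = 1169  =  1169.00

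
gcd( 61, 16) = 1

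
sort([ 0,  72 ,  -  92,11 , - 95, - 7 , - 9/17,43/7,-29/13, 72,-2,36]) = [ - 95,-92,-7, - 29/13, - 2,-9/17 , 0,43/7, 11,36 , 72 , 72 ] 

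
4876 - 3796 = 1080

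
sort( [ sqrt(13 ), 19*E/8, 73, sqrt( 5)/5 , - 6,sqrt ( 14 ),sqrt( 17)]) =[-6, sqrt(5)/5, sqrt( 13) , sqrt( 14) , sqrt( 17), 19*E/8, 73]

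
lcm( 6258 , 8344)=25032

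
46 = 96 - 50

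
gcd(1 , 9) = 1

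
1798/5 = 359  +  3/5 = 359.60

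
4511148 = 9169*492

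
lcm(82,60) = 2460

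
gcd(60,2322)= 6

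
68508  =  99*692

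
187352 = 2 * 93676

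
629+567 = 1196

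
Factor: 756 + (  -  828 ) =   -  2^3*3^2 = -72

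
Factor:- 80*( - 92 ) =2^6*5^1*23^1=7360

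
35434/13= 2725 + 9/13 = 2725.69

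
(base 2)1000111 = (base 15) 4b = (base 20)3b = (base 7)131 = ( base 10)71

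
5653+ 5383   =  11036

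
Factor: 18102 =2^1*3^1 * 7^1*431^1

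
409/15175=409/15175 = 0.03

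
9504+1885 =11389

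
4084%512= 500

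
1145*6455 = 7390975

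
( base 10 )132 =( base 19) 6i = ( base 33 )40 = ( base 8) 204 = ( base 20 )6C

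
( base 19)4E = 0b1011010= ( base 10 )90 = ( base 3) 10100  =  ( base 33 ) 2O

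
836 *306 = 255816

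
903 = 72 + 831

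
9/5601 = 3/1867 =0.00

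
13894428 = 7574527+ 6319901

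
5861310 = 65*90174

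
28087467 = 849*33083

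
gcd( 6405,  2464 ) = 7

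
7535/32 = 235 + 15/32 = 235.47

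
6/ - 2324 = -3/1162 = - 0.00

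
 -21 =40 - 61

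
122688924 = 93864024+28824900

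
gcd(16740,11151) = 27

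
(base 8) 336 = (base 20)b2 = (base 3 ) 22020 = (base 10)222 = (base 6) 1010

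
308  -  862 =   -  554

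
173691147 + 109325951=283017098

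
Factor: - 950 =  - 2^1*5^2*19^1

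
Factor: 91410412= 2^2 * 22852603^1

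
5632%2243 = 1146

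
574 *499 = 286426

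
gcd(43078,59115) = 7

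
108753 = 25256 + 83497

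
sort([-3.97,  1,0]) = [ - 3.97,0 , 1]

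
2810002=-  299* (-9398) 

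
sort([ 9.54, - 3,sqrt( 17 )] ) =[-3,sqrt( 17),9.54]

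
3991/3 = 3991/3 = 1330.33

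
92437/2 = 46218 + 1/2 = 46218.50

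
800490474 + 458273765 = 1258764239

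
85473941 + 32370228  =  117844169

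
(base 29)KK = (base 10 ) 600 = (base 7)1515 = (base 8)1130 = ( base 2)1001011000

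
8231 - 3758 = 4473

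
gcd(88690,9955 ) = 905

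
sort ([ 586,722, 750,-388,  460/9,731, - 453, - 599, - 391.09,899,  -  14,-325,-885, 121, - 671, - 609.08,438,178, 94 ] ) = [ - 885, - 671,-609.08, - 599, - 453, - 391.09,-388, - 325, - 14,460/9, 94, 121,178, 438,586, 722,731,  750, 899 ]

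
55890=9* 6210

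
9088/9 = 1009 + 7/9 =1009.78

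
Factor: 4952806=2^1*19^1 * 130337^1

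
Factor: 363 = 3^1 * 11^2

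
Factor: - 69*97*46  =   - 307878  =  -2^1*3^1*23^2*97^1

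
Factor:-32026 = -2^1 * 67^1*239^1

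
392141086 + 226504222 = 618645308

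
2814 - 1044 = 1770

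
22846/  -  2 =-11423/1 = - 11423.00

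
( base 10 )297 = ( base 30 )9R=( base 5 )2142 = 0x129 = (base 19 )FC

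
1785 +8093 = 9878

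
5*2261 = 11305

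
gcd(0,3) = 3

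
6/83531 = 6/83531 = 0.00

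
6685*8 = 53480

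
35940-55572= - 19632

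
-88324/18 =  - 4907+1/9 = - 4906.89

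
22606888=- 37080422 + 59687310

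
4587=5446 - 859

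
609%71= 41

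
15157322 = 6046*2507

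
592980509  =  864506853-271526344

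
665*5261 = 3498565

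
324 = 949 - 625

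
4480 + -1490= 2990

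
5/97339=5/97339 = 0.00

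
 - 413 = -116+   -  297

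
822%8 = 6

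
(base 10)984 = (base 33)tr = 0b1111011000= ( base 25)1E9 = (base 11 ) 815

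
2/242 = 1/121 = 0.01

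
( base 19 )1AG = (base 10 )567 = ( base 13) 348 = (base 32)hn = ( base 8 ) 1067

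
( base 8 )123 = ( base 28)2R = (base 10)83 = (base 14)5D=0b1010011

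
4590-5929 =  - 1339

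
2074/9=230 + 4/9 = 230.44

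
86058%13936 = 2442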